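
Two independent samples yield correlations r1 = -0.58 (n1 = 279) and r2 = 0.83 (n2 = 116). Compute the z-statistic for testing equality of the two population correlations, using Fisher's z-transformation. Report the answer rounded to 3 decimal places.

z1 = atanh(-0.58) = -0.662463,  z2 = atanh(0.83) = 1.188136
SE = √(1/(n1−3) + 1/(n2−3)) = √(1/276 + 1/113) = √(0.0036232 + 0.0088496) = √0.0124728 = 0.111682
z = (z1 − z2)/SE = (-0.662463 − 1.188136) / 0.111682 = -1.850599 / 0.111682 = -16.570

-16.570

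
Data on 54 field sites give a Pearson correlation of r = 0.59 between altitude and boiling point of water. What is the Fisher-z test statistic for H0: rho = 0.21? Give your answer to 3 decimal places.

z_r = atanh(0.59) = 0.677666,  z_0 = atanh(0.21) = 0.213171
SE = 1/√(n−3) = 1/√51 = 0.140028
z = (z_r − z_0)/SE = (0.677666 − 0.213171) / 0.140028 = 0.464495 / 0.140028 = 3.317

3.317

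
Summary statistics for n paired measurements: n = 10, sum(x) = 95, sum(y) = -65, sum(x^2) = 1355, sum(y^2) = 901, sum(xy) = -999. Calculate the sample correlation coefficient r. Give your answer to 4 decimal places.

Numerator: nΣxy − (Σx)(Σy) = 10·(-999) − (95)(-65) = -3815
Denominator: √[(nΣx²−(Σx)²)(nΣy²−(Σy)²)]
  nΣx²−(Σx)² = 10·1355 − 9025 = 4525;  nΣy²−(Σy)² = 10·901 − 4225 = 4785
  √(4525·4785) = √21652125 = 4653.1844
r = -3815 / 4653.1844 = -0.8199

-0.8199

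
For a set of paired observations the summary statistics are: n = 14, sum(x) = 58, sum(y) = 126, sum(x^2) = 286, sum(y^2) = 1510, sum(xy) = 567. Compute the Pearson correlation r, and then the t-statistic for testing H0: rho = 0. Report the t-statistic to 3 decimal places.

1.266

S_xy = nΣxy − ΣxΣy = 14·567 − 58·126 = 7938 − 7308 = 630
S_xx = nΣx² − (Σx)² = 14·286 − 58² = 4004 − 3364 = 640
S_yy = nΣy² − (Σy)² = 14·1510 − 126² = 21140 − 15876 = 5264
r = S_xy / √(S_xx·S_yy) = 630 / √(640·5264) = 630 / √3368960 = 630 / 1835.4727 = 0.3432
t = r·√(n−2)/√(1−r²) = 0.3432·√12 / √(1−0.117786) = 1.188880 / 0.939262 = 1.266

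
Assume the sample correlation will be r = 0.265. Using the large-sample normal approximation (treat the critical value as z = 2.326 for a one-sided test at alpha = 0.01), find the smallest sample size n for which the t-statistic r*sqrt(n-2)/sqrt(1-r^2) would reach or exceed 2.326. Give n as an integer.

Need r·√(n−2)/√(1−r²) ≥ 2.326
√(n−2) ≥ 2.326·√(1−0.070225) / 0.265 = 2.326·0.964248 / 0.265 = 8.4636
n−2 ≥ 71.6325  ⇒  n ≥ 73.6325
Smallest integer n = 74

74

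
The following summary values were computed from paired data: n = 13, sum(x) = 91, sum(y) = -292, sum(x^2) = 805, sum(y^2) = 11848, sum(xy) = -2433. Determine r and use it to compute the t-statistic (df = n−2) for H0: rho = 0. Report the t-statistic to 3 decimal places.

Numerator: nΣxy − (Σx)(Σy) = 13·(-2433) − (91)(-292) = -5057
Denominator: √[(nΣx²−(Σx)²)(nΣy²−(Σy)²)]
  nΣx²−(Σx)² = 13·805 − 8281 = 2184;  nΣy²−(Σy)² = 13·11848 − 85264 = 68760
  √(2184·68760) = √150171840 = 12254.4620
r = -5057 / 12254.4620 = -0.4127
t = r·√(n−2)/√(1−r²) = -0.4127·√11 / √(1−0.170321) = -1.368771 / 0.910867 = -1.503

-1.503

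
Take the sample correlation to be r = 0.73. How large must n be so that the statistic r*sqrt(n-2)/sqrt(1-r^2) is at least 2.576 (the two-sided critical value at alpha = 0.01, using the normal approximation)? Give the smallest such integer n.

Need r·√(n−2)/√(1−r²) ≥ 2.576
√(n−2) ≥ 2.576·√(1−0.5329) / 0.73 = 2.576·0.683447 / 0.73 = 2.4117
n−2 ≥ 5.8163  ⇒  n ≥ 7.8163
Smallest integer n = 8

8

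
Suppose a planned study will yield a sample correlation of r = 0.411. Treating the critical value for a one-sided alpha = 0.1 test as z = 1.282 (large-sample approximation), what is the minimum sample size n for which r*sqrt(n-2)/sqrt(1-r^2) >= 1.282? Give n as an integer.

11

r√(n−2)/√(1−r²) ≥ 1.282  ⇔  n−2 ≥ (1.282)²·(1−r²)/r²
(1−r²)/r² = (1−0.168921)/0.168921 = 4.9199
n ≥ 2 + 1.643524·4.9199 = 2 + 8.0860 = 10.0860
⌈10.0860⌉ = 11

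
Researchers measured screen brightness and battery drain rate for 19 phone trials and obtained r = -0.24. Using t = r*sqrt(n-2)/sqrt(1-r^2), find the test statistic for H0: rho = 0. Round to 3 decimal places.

-1.019

t = r·√(n−2) / √(1−r²) with r = -0.24, n = 19
  = -0.24·√17 / √(1 − 0.0576)
  = -0.24·4.123106 / 0.970773
  = -0.989545 / 0.970773 = -1.019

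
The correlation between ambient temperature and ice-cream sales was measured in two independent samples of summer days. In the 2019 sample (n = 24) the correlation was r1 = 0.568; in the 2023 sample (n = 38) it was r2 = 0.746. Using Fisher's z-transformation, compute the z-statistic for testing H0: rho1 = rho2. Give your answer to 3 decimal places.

-1.157

Fisher z-transforms: z1 = atanh(0.568) = 0.644565, z2 = atanh(0.746) = 0.963874; difference d = -0.319309
Var(d) = 1/21 + 1/35 = 0.0476190 + 0.0285714 = 0.0761904
z = d/√Var(d) = -0.319309 / √0.0761904 = -0.319309 / 0.276026 = -1.157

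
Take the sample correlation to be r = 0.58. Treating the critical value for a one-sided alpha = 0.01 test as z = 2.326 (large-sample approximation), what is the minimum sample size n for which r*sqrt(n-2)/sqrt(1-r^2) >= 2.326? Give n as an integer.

r√(n−2)/√(1−r²) ≥ 2.326  ⇔  n−2 ≥ (2.326)²·(1−r²)/r²
(1−r²)/r² = (1−0.3364)/0.3364 = 1.9727
n ≥ 2 + 5.410276·1.9727 = 2 + 10.6729 = 12.6729
⌈12.6729⌉ = 13

13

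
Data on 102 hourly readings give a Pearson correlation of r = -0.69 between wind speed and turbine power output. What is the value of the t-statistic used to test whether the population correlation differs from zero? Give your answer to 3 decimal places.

-9.533

1 − r² = 1 − 0.4761 = 0.5239;  √(1−r²) = 0.723809
√(n−2) = √100 = 10.000000
t = r·√(n−2)/√(1−r²) = -0.69 · 10.000000 / 0.723809 = -9.533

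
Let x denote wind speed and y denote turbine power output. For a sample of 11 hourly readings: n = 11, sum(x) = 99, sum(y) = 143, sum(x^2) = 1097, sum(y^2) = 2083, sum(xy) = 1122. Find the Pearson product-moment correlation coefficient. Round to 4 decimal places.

Numerator: nΣxy − (Σx)(Σy) = 11·1122 − (99)(143) = -1815
Denominator: √[(nΣx²−(Σx)²)(nΣy²−(Σy)²)]
  nΣx²−(Σx)² = 11·1097 − 9801 = 2266;  nΣy²−(Σy)² = 11·2083 − 20449 = 2464
  √(2266·2464) = √5583424 = 2362.9270
r = -1815 / 2362.9270 = -0.7681

-0.7681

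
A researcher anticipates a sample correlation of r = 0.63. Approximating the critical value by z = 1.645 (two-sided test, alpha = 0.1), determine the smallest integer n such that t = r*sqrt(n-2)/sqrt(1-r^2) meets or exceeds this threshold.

7

Need r·√(n−2)/√(1−r²) ≥ 1.645
√(n−2) ≥ 1.645·√(1−0.3969) / 0.63 = 1.645·0.776595 / 0.63 = 2.0278
n−2 ≥ 4.1120  ⇒  n ≥ 6.1120
Smallest integer n = 7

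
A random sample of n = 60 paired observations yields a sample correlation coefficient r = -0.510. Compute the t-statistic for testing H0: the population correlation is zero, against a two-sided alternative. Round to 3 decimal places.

t = r·√(n−2) / √(1−r²) with r = -0.510, n = 60
  = -0.510·√58 / √(1 − 0.260100)
  = -0.510·7.615773 / 0.860174
  = -3.884044 / 0.860174 = -4.515

-4.515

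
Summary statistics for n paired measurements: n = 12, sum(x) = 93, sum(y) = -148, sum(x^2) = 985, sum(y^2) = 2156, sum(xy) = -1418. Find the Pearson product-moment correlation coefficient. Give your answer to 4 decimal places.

Numerator: nΣxy − (Σx)(Σy) = 12·(-1418) − (93)(-148) = -3252
Denominator: √[(nΣx²−(Σx)²)(nΣy²−(Σy)²)]
  nΣx²−(Σx)² = 12·985 − 8649 = 3171;  nΣy²−(Σy)² = 12·2156 − 21904 = 3968
  √(3171·3968) = √12582528 = 3547.1859
r = -3252 / 3547.1859 = -0.9168

-0.9168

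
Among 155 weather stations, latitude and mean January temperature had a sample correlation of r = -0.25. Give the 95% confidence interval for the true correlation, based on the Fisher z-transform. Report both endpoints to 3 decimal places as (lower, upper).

(-0.392, -0.096)

z_r = atanh(-0.25) = -0.255413;  SE = 1/√(n−3) = 1/√152 = 0.081111
z-limits: -0.255413 ± 1.960·0.081111 = -0.255413 ± 0.158978 = [-0.414391, -0.096435]
ρ-limits: (tanh -0.414391, tanh -0.096435) = (-0.392, -0.096)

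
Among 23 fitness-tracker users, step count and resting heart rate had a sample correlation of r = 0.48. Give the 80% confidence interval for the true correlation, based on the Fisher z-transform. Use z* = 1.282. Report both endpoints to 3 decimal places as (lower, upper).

z_r = atanh(0.48) = 0.522984;  SE = 1/√(n−3) = 1/√20 = 0.223607
z-limits: 0.522984 ± 1.282·0.223607 = 0.522984 ± 0.286664 = [0.236320, 0.809648]
ρ-limits: (tanh 0.236320, tanh 0.809648) = (0.232, 0.669)

(0.232, 0.669)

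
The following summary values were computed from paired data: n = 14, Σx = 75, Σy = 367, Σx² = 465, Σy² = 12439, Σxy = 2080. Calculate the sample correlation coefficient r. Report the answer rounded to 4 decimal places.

Numerator: nΣxy − (Σx)(Σy) = 14·2080 − (75)(367) = 1595
Denominator: √[(nΣx²−(Σx)²)(nΣy²−(Σy)²)]
  nΣx²−(Σx)² = 14·465 − 5625 = 885;  nΣy²−(Σy)² = 14·12439 − 134689 = 39457
  √(885·39457) = √34919445 = 5909.2677
r = 1595 / 5909.2677 = 0.2699

0.2699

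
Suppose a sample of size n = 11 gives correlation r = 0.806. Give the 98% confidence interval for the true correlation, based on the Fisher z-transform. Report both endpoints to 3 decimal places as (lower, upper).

Fisher z: z_r = atanh(r) = ½·ln((1+0.806)/(1−0.806)) = 1.115506
SE(z) = 1/√(n−3) = 1/√8 = 0.353553
98% ⇒ z* = 2.326; margin = 2.326·0.353553 = 0.822364
CI on z-scale: (0.293142, 1.937870)
Back-transform: tanh(0.293142) = 0.285024, tanh(1.937870) = 0.959365

(0.285, 0.959)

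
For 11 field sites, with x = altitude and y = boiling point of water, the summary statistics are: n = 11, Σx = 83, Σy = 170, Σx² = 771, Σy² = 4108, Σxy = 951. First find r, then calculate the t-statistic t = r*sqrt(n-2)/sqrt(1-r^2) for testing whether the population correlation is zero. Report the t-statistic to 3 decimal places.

Numerator: nΣxy − (Σx)(Σy) = 11·951 − (83)(170) = -3649
Denominator: √[(nΣx²−(Σx)²)(nΣy²−(Σy)²)]
  nΣx²−(Σx)² = 11·771 − 6889 = 1592;  nΣy²−(Σy)² = 11·4108 − 28900 = 16288
  √(1592·16288) = √25930496 = 5092.1995
r = -3649 / 5092.1995 = -0.7166
t = r·√(n−2)/√(1−r²) = -0.7166·√9 / √(1−0.513516) = -2.149800 / 0.697484 = -3.082

-3.082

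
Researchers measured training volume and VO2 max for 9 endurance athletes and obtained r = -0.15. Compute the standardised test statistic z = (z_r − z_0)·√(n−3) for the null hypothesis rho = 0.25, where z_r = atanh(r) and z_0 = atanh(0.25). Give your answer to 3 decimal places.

Fisher z: atanh(-0.15) = -0.151140, atanh(0.25) = 0.255413
z = (z_r − z_0)·√(n−3) = (-0.151140 − 0.255413)·√6 = -0.406553 · 2.449490 = -0.996

-0.996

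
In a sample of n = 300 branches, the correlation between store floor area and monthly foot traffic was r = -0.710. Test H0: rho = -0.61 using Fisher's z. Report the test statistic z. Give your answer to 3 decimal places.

-3.072

z_r = atanh(-0.710) = -0.887184,  z_0 = atanh(-0.61) = -0.708921
SE = 1/√(n−3) = 1/√297 = 0.058026
z = (z_r − z_0)/SE = (-0.887184 − (-0.708921)) / 0.058026 = -0.178263 / 0.058026 = -3.072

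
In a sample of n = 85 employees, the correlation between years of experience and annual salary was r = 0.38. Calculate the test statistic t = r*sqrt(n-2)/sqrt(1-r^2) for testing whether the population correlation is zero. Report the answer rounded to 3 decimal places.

t = r·√(n−2) / √(1−r²) with r = 0.38, n = 85
  = 0.38·√83 / √(1 − 0.1444)
  = 0.38·9.110434 / 0.924986
  = 3.461965 / 0.924986 = 3.743

3.743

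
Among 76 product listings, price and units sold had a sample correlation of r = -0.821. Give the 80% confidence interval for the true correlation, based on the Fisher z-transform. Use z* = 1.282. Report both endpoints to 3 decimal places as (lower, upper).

Fisher z: z_r = atanh(r) = ½·ln((1+(-0.821))/(1−(-0.821))) = -1.159878
SE(z) = 1/√(n−3) = 1/√73 = 0.117041
80% ⇒ z* = 1.282; margin = 1.282·0.117041 = 0.150047
CI on z-scale: (-1.309925, -1.009831)
Back-transform: tanh(-1.309925) = -0.864256, tanh(-1.009831) = -0.765692

(-0.864, -0.766)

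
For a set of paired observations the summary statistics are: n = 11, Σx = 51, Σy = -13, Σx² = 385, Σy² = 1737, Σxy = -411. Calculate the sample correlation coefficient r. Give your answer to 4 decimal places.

-0.6935

Numerator: nΣxy − (Σx)(Σy) = 11·(-411) − (51)(-13) = -3858
Denominator: √[(nΣx²−(Σx)²)(nΣy²−(Σy)²)]
  nΣx²−(Σx)² = 11·385 − 2601 = 1634;  nΣy²−(Σy)² = 11·1737 − 169 = 18938
  √(1634·18938) = √30944692 = 5562.7953
r = -3858 / 5562.7953 = -0.6935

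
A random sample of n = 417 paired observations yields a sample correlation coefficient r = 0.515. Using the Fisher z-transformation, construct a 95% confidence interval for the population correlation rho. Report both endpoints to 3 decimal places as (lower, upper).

(0.441, 0.582)

z_r = atanh(0.515) = 0.569511;  SE = 1/√(n−3) = 1/√414 = 0.049147
z-limits: 0.569511 ± 1.960·0.049147 = 0.569511 ± 0.096328 = [0.473183, 0.665839]
ρ-limits: (tanh 0.473183, tanh 0.665839) = (0.441, 0.582)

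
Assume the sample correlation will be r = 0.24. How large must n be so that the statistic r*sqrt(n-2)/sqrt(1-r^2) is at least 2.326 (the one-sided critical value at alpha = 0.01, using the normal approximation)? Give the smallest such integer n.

r√(n−2)/√(1−r²) ≥ 2.326  ⇔  n−2 ≥ (2.326)²·(1−r²)/r²
(1−r²)/r² = (1−0.0576)/0.0576 = 16.3611
n ≥ 2 + 5.410276·16.3611 = 2 + 88.5181 = 90.5181
⌈90.5181⌉ = 91

91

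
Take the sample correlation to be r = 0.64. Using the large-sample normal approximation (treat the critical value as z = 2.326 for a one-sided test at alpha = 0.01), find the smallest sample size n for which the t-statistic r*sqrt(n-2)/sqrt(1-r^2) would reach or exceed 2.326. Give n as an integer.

r√(n−2)/√(1−r²) ≥ 2.326  ⇔  n−2 ≥ (2.326)²·(1−r²)/r²
(1−r²)/r² = (1−0.4096)/0.4096 = 1.4414
n ≥ 2 + 5.410276·1.4414 = 2 + 7.7984 = 9.7984
⌈9.7984⌉ = 10

10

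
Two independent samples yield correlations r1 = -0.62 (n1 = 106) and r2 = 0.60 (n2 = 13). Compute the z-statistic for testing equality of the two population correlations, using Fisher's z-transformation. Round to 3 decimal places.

-4.282

Fisher z-transforms: z1 = atanh(-0.62) = -0.725005, z2 = atanh(0.60) = 0.693147; difference d = -1.418152
Var(d) = 1/103 + 1/10 = 0.0097087 + 0.1000000 = 0.1097087
z = d/√Var(d) = -1.418152 / √0.1097087 = -1.418152 / 0.331223 = -4.282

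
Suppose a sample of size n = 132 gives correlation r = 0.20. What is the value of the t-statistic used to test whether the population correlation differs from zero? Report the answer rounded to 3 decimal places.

2.327

1 − r² = 1 − 0.0400 = 0.9600;  √(1−r²) = 0.979796
√(n−2) = √130 = 11.401754
t = r·√(n−2)/√(1−r²) = 0.20 · 11.401754 / 0.979796 = 2.327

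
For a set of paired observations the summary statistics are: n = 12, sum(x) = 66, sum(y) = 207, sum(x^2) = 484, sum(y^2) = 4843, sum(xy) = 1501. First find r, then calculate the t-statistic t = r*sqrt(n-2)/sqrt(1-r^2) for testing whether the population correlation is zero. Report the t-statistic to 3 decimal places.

S_xy = nΣxy − ΣxΣy = 12·1501 − 66·207 = 18012 − 13662 = 4350
S_xx = nΣx² − (Σx)² = 12·484 − 66² = 5808 − 4356 = 1452
S_yy = nΣy² − (Σy)² = 12·4843 − 207² = 58116 − 42849 = 15267
r = S_xy / √(S_xx·S_yy) = 4350 / √(1452·15267) = 4350 / √22167684 = 4350 / 4708.2570 = 0.9239
t = r·√(n−2)/√(1−r²) = 0.9239·√10 / √(1−0.853591) = 2.921628 / 0.382634 = 7.636

7.636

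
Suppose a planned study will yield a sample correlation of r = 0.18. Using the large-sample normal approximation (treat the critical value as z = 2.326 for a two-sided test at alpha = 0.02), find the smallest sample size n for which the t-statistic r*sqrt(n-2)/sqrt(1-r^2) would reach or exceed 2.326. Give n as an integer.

164

Need r·√(n−2)/√(1−r²) ≥ 2.326
√(n−2) ≥ 2.326·√(1−0.0324) / 0.18 = 2.326·0.983667 / 0.18 = 12.7112
n−2 ≥ 161.5746  ⇒  n ≥ 163.5746
Smallest integer n = 164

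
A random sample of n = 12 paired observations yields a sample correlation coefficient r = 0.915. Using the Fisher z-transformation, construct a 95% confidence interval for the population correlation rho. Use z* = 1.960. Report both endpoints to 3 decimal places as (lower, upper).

(0.718, 0.976)

Fisher z: z_r = atanh(r) = ½·ln((1+0.915)/(1−0.915)) = 1.557411
SE(z) = 1/√(n−3) = 1/√9 = 0.333333
95% ⇒ z* = 1.960; margin = 1.960·0.333333 = 0.653333
CI on z-scale: (0.904078, 2.210744)
Back-transform: tanh(0.904078) = 0.718278, tanh(2.210744) = 0.976253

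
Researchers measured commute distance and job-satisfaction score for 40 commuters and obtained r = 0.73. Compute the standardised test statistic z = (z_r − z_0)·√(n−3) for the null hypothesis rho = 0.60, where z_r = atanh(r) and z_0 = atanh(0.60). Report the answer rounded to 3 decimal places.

z_r = atanh(0.73) = 0.928727,  z_0 = atanh(0.60) = 0.693147
SE = 1/√(n−3) = 1/√37 = 0.164399
z = (z_r − z_0)/SE = (0.928727 − 0.693147) / 0.164399 = 0.235580 / 0.164399 = 1.433

1.433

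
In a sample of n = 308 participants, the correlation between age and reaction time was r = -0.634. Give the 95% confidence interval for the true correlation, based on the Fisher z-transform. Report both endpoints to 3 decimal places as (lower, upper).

z_r = atanh(-0.634) = -0.748076;  SE = 1/√(n−3) = 1/√305 = 0.057260
z-limits: -0.748076 ± 1.960·0.057260 = -0.748076 ± 0.112230 = [-0.860306, -0.635846]
ρ-limits: (tanh -0.860306, tanh -0.635846) = (-0.696, -0.562)

(-0.696, -0.562)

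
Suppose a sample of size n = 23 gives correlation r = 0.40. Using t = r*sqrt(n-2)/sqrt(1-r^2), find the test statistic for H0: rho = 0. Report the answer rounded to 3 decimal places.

1 − r² = 1 − 0.1600 = 0.8400;  √(1−r²) = 0.916515
√(n−2) = √21 = 4.582576
t = r·√(n−2)/√(1−r²) = 0.40 · 4.582576 / 0.916515 = 2.000

2.000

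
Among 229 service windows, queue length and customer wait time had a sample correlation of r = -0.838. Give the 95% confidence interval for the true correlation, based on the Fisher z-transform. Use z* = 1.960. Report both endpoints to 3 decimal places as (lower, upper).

(-0.873, -0.795)

z_r = atanh(-0.838) = -1.214418;  SE = 1/√(n−3) = 1/√226 = 0.066519
z-limits: -1.214418 ± 1.960·0.066519 = -1.214418 ± 0.130377 = [-1.344795, -1.084041]
ρ-limits: (tanh -1.344795, tanh -1.084041) = (-0.873, -0.795)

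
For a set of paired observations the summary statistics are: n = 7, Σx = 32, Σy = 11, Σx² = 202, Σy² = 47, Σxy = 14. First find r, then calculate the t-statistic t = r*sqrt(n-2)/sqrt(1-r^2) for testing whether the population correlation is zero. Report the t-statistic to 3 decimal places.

-4.408

Numerator: nΣxy − (Σx)(Σy) = 7·14 − (32)(11) = -254
Denominator: √[(nΣx²−(Σx)²)(nΣy²−(Σy)²)]
  nΣx²−(Σx)² = 7·202 − 1024 = 390;  nΣy²−(Σy)² = 7·47 − 121 = 208
  √(390·208) = √81120 = 284.8157
r = -254 / 284.8157 = -0.8918
t = r·√(n−2)/√(1−r²) = -0.8918·√5 / √(1−0.795307) = -1.994125 / 0.452430 = -4.408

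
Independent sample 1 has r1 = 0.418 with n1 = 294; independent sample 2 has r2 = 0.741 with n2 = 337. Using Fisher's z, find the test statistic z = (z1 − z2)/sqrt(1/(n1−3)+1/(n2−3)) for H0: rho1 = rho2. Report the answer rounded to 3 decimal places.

-6.328

Fisher z-transforms: z1 = atanh(0.418) = 0.445266, z2 = atanh(0.741) = 0.952693; difference d = -0.507427
Var(d) = 1/291 + 1/334 = 0.0034364 + 0.0029940 = 0.0064304
z = d/√Var(d) = -0.507427 / √0.0064304 = -0.507427 / 0.080190 = -6.328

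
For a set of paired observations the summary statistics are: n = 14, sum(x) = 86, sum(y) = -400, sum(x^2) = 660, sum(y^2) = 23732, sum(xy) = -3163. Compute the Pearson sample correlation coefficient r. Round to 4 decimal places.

Numerator: nΣxy − (Σx)(Σy) = 14·(-3163) − (86)(-400) = -9882
Denominator: √[(nΣx²−(Σx)²)(nΣy²−(Σy)²)]
  nΣx²−(Σx)² = 14·660 − 7396 = 1844;  nΣy²−(Σy)² = 14·23732 − 160000 = 172248
  √(1844·172248) = √317625312 = 17822.0457
r = -9882 / 17822.0457 = -0.5545

-0.5545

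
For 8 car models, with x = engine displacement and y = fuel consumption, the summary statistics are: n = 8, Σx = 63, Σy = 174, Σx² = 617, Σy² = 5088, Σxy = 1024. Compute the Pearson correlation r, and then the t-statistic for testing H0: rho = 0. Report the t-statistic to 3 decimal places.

-4.370

S_xy = nΣxy − ΣxΣy = 8·1024 − 63·174 = 8192 − 10962 = -2770
S_xx = nΣx² − (Σx)² = 8·617 − 63² = 4936 − 3969 = 967
S_yy = nΣy² − (Σy)² = 8·5088 − 174² = 40704 − 30276 = 10428
r = S_xy / √(S_xx·S_yy) = -2770 / √(967·10428) = -2770 / √10083876 = -2770 / 3175.5119 = -0.8723
t = r·√(n−2)/√(1−r²) = -0.8723·√6 / √(1−0.760907) = -2.136690 / 0.488971 = -4.370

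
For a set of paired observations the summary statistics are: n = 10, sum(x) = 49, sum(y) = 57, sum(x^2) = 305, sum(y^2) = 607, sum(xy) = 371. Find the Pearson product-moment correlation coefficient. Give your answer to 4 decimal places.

S_xy = nΣxy − ΣxΣy = 10·371 − 49·57 = 3710 − 2793 = 917
S_xx = nΣx² − (Σx)² = 10·305 − 49² = 3050 − 2401 = 649
S_yy = nΣy² − (Σy)² = 10·607 − 57² = 6070 − 3249 = 2821
r = S_xy / √(S_xx·S_yy) = 917 / √(649·2821) = 917 / √1830829 = 917 / 1353.0813 = 0.6777

0.6777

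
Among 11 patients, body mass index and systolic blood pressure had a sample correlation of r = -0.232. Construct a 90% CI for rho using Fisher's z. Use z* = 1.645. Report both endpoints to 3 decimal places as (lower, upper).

(-0.674, 0.332)

Fisher z: z_r = atanh(r) = ½·ln((1+(-0.232))/(1−(-0.232))) = -0.236302
SE(z) = 1/√(n−3) = 1/√8 = 0.353553
90% ⇒ z* = 1.645; margin = 1.645·0.353553 = 0.581595
CI on z-scale: (-0.817897, 0.345293)
Back-transform: tanh(-0.817897) = -0.673924, tanh(0.345293) = 0.332195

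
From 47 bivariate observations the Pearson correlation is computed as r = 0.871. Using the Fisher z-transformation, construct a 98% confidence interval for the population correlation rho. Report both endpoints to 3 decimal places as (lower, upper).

z_r = atanh(0.871) = 1.337208;  SE = 1/√(n−3) = 1/√44 = 0.150756
z-limits: 1.337208 ± 2.326·0.150756 = 1.337208 ± 0.350658 = [0.986550, 1.687866]
ρ-limits: (tanh 0.986550, tanh 1.687866) = (0.756, 0.934)

(0.756, 0.934)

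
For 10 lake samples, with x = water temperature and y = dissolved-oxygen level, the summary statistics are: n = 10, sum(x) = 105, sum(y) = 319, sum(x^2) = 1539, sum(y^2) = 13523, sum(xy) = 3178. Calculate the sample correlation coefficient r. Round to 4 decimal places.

Numerator: nΣxy − (Σx)(Σy) = 10·3178 − (105)(319) = -1715
Denominator: √[(nΣx²−(Σx)²)(nΣy²−(Σy)²)]
  nΣx²−(Σx)² = 10·1539 − 11025 = 4365;  nΣy²−(Σy)² = 10·13523 − 101761 = 33469
  √(4365·33469) = √146092185 = 12086.8600
r = -1715 / 12086.8600 = -0.1419

-0.1419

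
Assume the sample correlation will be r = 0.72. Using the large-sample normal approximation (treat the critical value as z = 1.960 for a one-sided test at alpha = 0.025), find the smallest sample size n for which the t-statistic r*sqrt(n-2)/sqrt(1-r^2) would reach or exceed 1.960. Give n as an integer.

r√(n−2)/√(1−r²) ≥ 1.960  ⇔  n−2 ≥ (1.960)²·(1−r²)/r²
(1−r²)/r² = (1−0.5184)/0.5184 = 0.9290
n ≥ 2 + 3.8416·0.9290 = 2 + 3.5688 = 5.5688
⌈5.5688⌉ = 6

6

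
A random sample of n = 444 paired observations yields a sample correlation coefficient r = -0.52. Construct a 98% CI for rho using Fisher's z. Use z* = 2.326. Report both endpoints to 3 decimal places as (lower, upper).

(-0.596, -0.435)

Fisher z: z_r = atanh(r) = ½·ln((1+(-0.52))/(1−(-0.52))) = -0.576340
SE(z) = 1/√(n−3) = 1/√441 = 0.047619
98% ⇒ z* = 2.326; margin = 2.326·0.047619 = 0.110762
CI on z-scale: (-0.687102, -0.465578)
Back-transform: tanh(-0.687102) = -0.596117, tanh(-0.465578) = -0.434620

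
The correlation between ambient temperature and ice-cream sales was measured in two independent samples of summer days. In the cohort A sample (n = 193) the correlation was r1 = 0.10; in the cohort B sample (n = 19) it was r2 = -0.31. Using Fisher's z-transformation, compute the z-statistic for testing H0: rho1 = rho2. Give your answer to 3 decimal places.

z1 = atanh(0.10) = 0.100335,  z2 = atanh(-0.31) = -0.320545
SE = √(1/(n1−3) + 1/(n2−3)) = √(1/190 + 1/16) = √(0.0052632 + 0.0625000) = √0.0677632 = 0.260314
z = (z1 − z2)/SE = (0.100335 − (-0.320545)) / 0.260314 = 0.420880 / 0.260314 = 1.617

1.617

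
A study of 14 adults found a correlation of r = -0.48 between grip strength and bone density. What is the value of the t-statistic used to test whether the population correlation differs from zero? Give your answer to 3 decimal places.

-1.895

1 − r² = 1 − 0.2304 = 0.7696;  √(1−r²) = 0.877268
√(n−2) = √12 = 3.464102
t = r·√(n−2)/√(1−r²) = -0.48 · 3.464102 / 0.877268 = -1.895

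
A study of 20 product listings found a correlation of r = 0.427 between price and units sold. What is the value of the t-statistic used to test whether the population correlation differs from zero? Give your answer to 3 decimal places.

t = r·√(n−2) / √(1−r²) with r = 0.427, n = 20
  = 0.427·√18 / √(1 − 0.182329)
  = 0.427·4.242641 / 0.904252
  = 1.811608 / 0.904252 = 2.003

2.003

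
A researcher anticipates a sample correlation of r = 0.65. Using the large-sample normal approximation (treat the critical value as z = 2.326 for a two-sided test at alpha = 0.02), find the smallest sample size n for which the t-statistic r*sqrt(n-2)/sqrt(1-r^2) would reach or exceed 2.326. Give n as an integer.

Need r·√(n−2)/√(1−r²) ≥ 2.326
√(n−2) ≥ 2.326·√(1−0.4225) / 0.65 = 2.326·0.759934 / 0.65 = 2.7194
n−2 ≥ 7.3951  ⇒  n ≥ 9.3951
Smallest integer n = 10

10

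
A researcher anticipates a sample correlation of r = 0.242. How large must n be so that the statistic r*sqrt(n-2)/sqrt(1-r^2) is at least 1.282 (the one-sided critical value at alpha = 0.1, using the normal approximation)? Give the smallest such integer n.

29

r√(n−2)/√(1−r²) ≥ 1.282  ⇔  n−2 ≥ (1.282)²·(1−r²)/r²
(1−r²)/r² = (1−0.058564)/0.058564 = 16.0753
n ≥ 2 + 1.643524·16.0753 = 2 + 26.4201 = 28.4201
⌈28.4201⌉ = 29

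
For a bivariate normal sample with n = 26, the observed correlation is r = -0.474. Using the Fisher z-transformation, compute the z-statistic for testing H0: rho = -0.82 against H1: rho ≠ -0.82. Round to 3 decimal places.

z_r = atanh(-0.474) = -0.515217,  z_0 = atanh(-0.82) = -1.156817
SE = 1/√(n−3) = 1/√23 = 0.208514
z = (z_r − z_0)/SE = (-0.515217 − (-1.156817)) / 0.208514 = 0.641600 / 0.208514 = 3.077

3.077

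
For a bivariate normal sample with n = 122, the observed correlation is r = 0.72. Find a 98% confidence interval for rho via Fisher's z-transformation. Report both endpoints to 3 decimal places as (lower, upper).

(0.601, 0.808)

z_r = atanh(0.72) = 0.907645;  SE = 1/√(n−3) = 1/√119 = 0.091670
z-limits: 0.907645 ± 2.326·0.091670 = 0.907645 ± 0.213224 = [0.694421, 1.120869]
ρ-limits: (tanh 0.694421, tanh 1.120869) = (0.601, 0.808)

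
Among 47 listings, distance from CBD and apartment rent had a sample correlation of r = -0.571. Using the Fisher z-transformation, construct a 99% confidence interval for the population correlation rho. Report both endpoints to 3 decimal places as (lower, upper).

Fisher z: z_r = atanh(r) = ½·ln((1+(-0.571))/(1−(-0.571))) = -0.649005
SE(z) = 1/√(n−3) = 1/√44 = 0.150756
99% ⇒ z* = 2.576; margin = 2.576·0.150756 = 0.388347
CI on z-scale: (-1.037352, -0.260658)
Back-transform: tanh(-1.037352) = -0.776840, tanh(-0.260658) = -0.254911

(-0.777, -0.255)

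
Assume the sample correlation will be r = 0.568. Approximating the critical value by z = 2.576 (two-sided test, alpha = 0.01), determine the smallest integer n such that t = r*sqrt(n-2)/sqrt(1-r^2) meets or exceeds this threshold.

16

r√(n−2)/√(1−r²) ≥ 2.576  ⇔  n−2 ≥ (2.576)²·(1−r²)/r²
(1−r²)/r² = (1−0.322624)/0.322624 = 2.0996
n ≥ 2 + 6.635776·2.0996 = 2 + 13.9325 = 15.9325
⌈15.9325⌉ = 16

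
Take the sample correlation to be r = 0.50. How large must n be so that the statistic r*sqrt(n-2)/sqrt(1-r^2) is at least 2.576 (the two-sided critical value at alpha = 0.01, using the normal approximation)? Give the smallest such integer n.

22

Need r·√(n−2)/√(1−r²) ≥ 2.576
√(n−2) ≥ 2.576·√(1−0.2500) / 0.50 = 2.576·0.866025 / 0.50 = 4.4618
n−2 ≥ 19.9077  ⇒  n ≥ 21.9077
Smallest integer n = 22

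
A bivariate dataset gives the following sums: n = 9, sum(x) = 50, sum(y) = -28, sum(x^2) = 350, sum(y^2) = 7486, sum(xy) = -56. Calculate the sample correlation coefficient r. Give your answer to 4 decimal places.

0.1362

S_xy = nΣxy − ΣxΣy = 9·(-56) − 50·(-28) = -504 − (-1400) = 896
S_xx = nΣx² − (Σx)² = 9·350 − 50² = 3150 − 2500 = 650
S_yy = nΣy² − (Σy)² = 9·7486 − (-28)² = 67374 − 784 = 66590
r = S_xy / √(S_xx·S_yy) = 896 / √(650·66590) = 896 / √43283500 = 896 / 6579.0197 = 0.1362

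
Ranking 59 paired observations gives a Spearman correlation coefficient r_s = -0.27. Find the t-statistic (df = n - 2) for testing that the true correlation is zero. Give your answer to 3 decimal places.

-2.117

1 − r_s² = 1 − 0.0729 = 0.9271;  √(1−r_s²) = 0.962860
√(n−2) = √57 = 7.549834
t = r_s·√(n−2)/√(1−r_s²) = -0.27 · 7.549834 / 0.962860 = -2.117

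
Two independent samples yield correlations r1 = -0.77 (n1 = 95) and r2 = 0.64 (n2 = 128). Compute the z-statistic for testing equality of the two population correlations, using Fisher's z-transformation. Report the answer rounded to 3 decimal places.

Fisher z-transforms: z1 = atanh(-0.77) = -1.020328, z2 = atanh(0.64) = 0.758174; difference d = -1.778502
Var(d) = 1/92 + 1/125 = 0.0108696 + 0.0080000 = 0.0188696
z = d/√Var(d) = -1.778502 / √0.0188696 = -1.778502 / 0.137367 = -12.947

-12.947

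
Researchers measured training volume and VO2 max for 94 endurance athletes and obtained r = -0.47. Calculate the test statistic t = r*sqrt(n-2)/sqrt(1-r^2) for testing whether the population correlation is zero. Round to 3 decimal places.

1 − r² = 1 − 0.2209 = 0.7791;  √(1−r²) = 0.882666
√(n−2) = √92 = 9.591663
t = r·√(n−2)/√(1−r²) = -0.47 · 9.591663 / 0.882666 = -5.107

-5.107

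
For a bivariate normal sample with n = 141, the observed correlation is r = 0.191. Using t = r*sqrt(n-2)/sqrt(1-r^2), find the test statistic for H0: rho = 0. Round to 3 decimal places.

1 − r² = 1 − 0.036481 = 0.963519;  √(1−r²) = 0.981590
√(n−2) = √139 = 11.789826
t = r·√(n−2)/√(1−r²) = 0.191 · 11.789826 / 0.981590 = 2.294

2.294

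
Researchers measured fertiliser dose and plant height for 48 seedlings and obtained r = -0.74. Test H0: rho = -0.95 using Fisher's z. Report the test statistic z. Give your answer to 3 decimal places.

5.912

z_r = atanh(-0.74) = -0.950479,  z_0 = atanh(-0.95) = -1.831781
SE = 1/√(n−3) = 1/√45 = 0.149071
z = (z_r − z_0)/SE = (-0.950479 − (-1.831781)) / 0.149071 = 0.881302 / 0.149071 = 5.912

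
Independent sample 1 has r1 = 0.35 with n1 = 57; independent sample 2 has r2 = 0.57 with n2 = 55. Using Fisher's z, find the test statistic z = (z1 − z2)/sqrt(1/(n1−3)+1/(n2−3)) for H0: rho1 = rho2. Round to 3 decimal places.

-1.452

Fisher z-transforms: z1 = atanh(0.35) = 0.365444, z2 = atanh(0.57) = 0.647523; difference d = -0.282079
Var(d) = 1/54 + 1/52 = 0.0185185 + 0.0192308 = 0.0377493
z = d/√Var(d) = -0.282079 / √0.0377493 = -0.282079 / 0.194292 = -1.452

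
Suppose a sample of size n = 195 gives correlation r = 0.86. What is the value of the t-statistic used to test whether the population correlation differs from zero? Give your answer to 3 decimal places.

23.413

t = r·√(n−2) / √(1−r²) with r = 0.86, n = 195
  = 0.86·√193 / √(1 − 0.7396)
  = 0.86·13.892444 / 0.510294
  = 11.947502 / 0.510294 = 23.413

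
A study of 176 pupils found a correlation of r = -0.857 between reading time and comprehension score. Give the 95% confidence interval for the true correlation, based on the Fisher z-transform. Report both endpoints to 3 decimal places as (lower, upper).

Fisher z: z_r = atanh(r) = ½·ln((1+(-0.857))/(1−(-0.857))) = -1.281936
SE(z) = 1/√(n−3) = 1/√173 = 0.076029
95% ⇒ z* = 1.960; margin = 1.960·0.076029 = 0.149017
CI on z-scale: (-1.430953, -1.132919)
Back-transform: tanh(-1.430953) = -0.891862, tanh(-1.132919) = -0.812016

(-0.892, -0.812)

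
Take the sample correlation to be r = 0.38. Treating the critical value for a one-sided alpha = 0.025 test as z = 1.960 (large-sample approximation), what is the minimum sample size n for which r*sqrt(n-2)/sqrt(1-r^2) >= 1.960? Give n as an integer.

r√(n−2)/√(1−r²) ≥ 1.960  ⇔  n−2 ≥ (1.960)²·(1−r²)/r²
(1−r²)/r² = (1−0.1444)/0.1444 = 5.9252
n ≥ 2 + 3.8416·5.9252 = 2 + 22.7622 = 24.7622
⌈24.7622⌉ = 25

25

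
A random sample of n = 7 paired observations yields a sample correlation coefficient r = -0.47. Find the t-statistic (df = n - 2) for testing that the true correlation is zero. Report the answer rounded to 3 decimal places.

-1.191

1 − r² = 1 − 0.2209 = 0.7791;  √(1−r²) = 0.882666
√(n−2) = √5 = 2.236068
t = r·√(n−2)/√(1−r²) = -0.47 · 2.236068 / 0.882666 = -1.191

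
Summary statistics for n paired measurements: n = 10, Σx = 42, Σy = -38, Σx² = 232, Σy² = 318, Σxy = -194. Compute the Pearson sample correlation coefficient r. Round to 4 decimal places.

S_xy = nΣxy − ΣxΣy = 10·(-194) − 42·(-38) = -1940 − (-1596) = -344
S_xx = nΣx² − (Σx)² = 10·232 − 42² = 2320 − 1764 = 556
S_yy = nΣy² − (Σy)² = 10·318 − (-38)² = 3180 − 1444 = 1736
r = S_xy / √(S_xx·S_yy) = -344 / √(556·1736) = -344 / √965216 = -344 / 982.4541 = -0.3501

-0.3501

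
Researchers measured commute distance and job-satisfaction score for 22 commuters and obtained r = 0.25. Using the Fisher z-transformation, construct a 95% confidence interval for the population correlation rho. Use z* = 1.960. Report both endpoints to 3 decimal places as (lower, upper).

(-0.192, 0.608)

Fisher z: z_r = atanh(r) = ½·ln((1+0.25)/(1−0.25)) = 0.255413
SE(z) = 1/√(n−3) = 1/√19 = 0.229416
95% ⇒ z* = 1.960; margin = 1.960·0.229416 = 0.449655
CI on z-scale: (-0.194242, 0.705068)
Back-transform: tanh(-0.194242) = -0.191835, tanh(0.705068) = 0.607575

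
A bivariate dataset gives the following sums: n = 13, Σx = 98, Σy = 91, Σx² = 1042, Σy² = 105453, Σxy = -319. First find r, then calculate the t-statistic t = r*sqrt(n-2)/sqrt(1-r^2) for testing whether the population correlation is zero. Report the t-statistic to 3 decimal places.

-0.601

Numerator: nΣxy − (Σx)(Σy) = 13·(-319) − (98)(91) = -13065
Denominator: √[(nΣx²−(Σx)²)(nΣy²−(Σy)²)]
  nΣx²−(Σx)² = 13·1042 − 9604 = 3942;  nΣy²−(Σy)² = 13·105453 − 8281 = 1362608
  √(3942·1362608) = √5371400736 = 73289.8406
r = -13065 / 73289.8406 = -0.1783
t = r·√(n−2)/√(1−r²) = -0.1783·√11 / √(1−0.031791) = -0.591354 / 0.983976 = -0.601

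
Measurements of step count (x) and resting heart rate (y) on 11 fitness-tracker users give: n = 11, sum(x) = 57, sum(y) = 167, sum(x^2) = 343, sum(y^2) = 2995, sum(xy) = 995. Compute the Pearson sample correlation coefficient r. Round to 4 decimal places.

S_xy = nΣxy − ΣxΣy = 11·995 − 57·167 = 10945 − 9519 = 1426
S_xx = nΣx² − (Σx)² = 11·343 − 57² = 3773 − 3249 = 524
S_yy = nΣy² − (Σy)² = 11·2995 − 167² = 32945 − 27889 = 5056
r = S_xy / √(S_xx·S_yy) = 1426 / √(524·5056) = 1426 / √2649344 = 1426 / 1627.6806 = 0.8761

0.8761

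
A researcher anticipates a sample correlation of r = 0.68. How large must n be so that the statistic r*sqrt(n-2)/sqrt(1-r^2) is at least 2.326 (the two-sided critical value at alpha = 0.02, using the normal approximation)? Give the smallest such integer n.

9

r√(n−2)/√(1−r²) ≥ 2.326  ⇔  n−2 ≥ (2.326)²·(1−r²)/r²
(1−r²)/r² = (1−0.4624)/0.4624 = 1.1626
n ≥ 2 + 5.410276·1.1626 = 2 + 6.2900 = 8.2900
⌈8.2900⌉ = 9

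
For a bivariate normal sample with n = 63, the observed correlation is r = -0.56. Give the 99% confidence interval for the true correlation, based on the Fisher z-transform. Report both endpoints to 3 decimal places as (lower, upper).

Fisher z: z_r = atanh(r) = ½·ln((1+(-0.56))/(1−(-0.56))) = -0.632833
SE(z) = 1/√(n−3) = 1/√60 = 0.129099
99% ⇒ z* = 2.576; margin = 2.576·0.129099 = 0.332559
CI on z-scale: (-0.965392, -0.300274)
Back-transform: tanh(-0.965392) = -0.746672, tanh(-0.300274) = -0.291563

(-0.747, -0.292)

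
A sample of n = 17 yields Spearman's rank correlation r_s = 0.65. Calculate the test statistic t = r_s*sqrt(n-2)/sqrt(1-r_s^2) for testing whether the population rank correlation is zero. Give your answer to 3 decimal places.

1 − r_s² = 1 − 0.4225 = 0.5775;  √(1−r_s²) = 0.759934
√(n−2) = √15 = 3.872983
t = r_s·√(n−2)/√(1−r_s²) = 0.65 · 3.872983 / 0.759934 = 3.313

3.313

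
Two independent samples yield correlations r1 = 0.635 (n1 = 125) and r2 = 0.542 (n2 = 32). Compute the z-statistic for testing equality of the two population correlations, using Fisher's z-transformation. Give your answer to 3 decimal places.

0.691

Fisher z-transforms: z1 = atanh(0.635) = 0.749750, z2 = atanh(0.542) = 0.606983; difference d = 0.142767
Var(d) = 1/122 + 1/29 = 0.0081967 + 0.0344828 = 0.0426795
z = d/√Var(d) = 0.142767 / √0.0426795 = 0.142767 / 0.206590 = 0.691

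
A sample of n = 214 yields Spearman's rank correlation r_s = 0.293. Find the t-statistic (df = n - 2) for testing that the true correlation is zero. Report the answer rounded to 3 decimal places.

4.462

1 − r_s² = 1 − 0.085849 = 0.914151;  √(1−r_s²) = 0.956112
√(n−2) = √212 = 14.560220
t = r_s·√(n−2)/√(1−r_s²) = 0.293 · 14.560220 / 0.956112 = 4.462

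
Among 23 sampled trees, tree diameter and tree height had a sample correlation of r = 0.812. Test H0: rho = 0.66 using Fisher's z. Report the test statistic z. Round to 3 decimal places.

z_r = atanh(0.812) = 1.132872,  z_0 = atanh(0.66) = 0.792814
SE = 1/√(n−3) = 1/√20 = 0.223607
z = (z_r − z_0)/SE = (1.132872 − 0.792814) / 0.223607 = 0.340058 / 0.223607 = 1.521

1.521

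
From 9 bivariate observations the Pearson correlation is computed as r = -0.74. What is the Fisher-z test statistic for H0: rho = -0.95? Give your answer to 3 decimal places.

2.159

z_r = atanh(-0.74) = -0.950479,  z_0 = atanh(-0.95) = -1.831781
SE = 1/√(n−3) = 1/√6 = 0.408248
z = (z_r − z_0)/SE = (-0.950479 − (-1.831781)) / 0.408248 = 0.881302 / 0.408248 = 2.159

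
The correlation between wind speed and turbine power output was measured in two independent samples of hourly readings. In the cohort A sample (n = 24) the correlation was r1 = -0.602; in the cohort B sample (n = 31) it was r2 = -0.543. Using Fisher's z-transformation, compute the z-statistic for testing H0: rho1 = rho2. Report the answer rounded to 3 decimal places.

z1 = atanh(-0.602) = -0.696278,  z2 = atanh(-0.543) = -0.608400
SE = √(1/(n1−3) + 1/(n2−3)) = √(1/21 + 1/28) = √(0.0476190 + 0.0357143) = √0.0833333 = 0.288675
z = (z1 − z2)/SE = (-0.696278 − (-0.608400)) / 0.288675 = -0.087878 / 0.288675 = -0.304

-0.304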